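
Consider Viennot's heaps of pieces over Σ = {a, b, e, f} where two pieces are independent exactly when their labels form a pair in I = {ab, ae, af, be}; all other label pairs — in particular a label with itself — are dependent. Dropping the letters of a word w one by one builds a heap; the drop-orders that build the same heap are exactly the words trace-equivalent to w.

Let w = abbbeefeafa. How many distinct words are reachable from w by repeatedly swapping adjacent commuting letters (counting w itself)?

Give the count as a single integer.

1650

drop 0:a onto floor
drop 1:b onto floor
drop 2:b onto {1:b}
drop 3:b onto {2:b}
drop 4:e onto floor
drop 5:e onto {4:e}
drop 6:f onto {3:b, 5:e}
drop 7:e onto {6:f}
drop 8:a onto {0:a}
drop 9:f onto {7:e}
drop 10:a onto {8:a}
ground layer = {0:a, 1:b, 4:e}
drop-orders for the pieces not yet dropped (sum over which currently-grounded one goes next):
  1 to go: {9} 1  {10} 1
  2 to go: {7,9} 1  {8,10} 1  {9,10} 2
  3 to go: {0,8,10} 1  {6,7,9} 1  {7,9,10} 3  {8,9,10} 3
  4 to go: {0,8,9,10} 4  {3,6,7,9} 1  {5,6,7,9} 1  {6,7,9,10} 4  {7,8,9,10} 6
  5 to go: {0,7,8,9,10} 10  {2,3,6,7,9} 1  {3,5,6,7,9} 2  {3,6,7,9,10} 5  {4,5,6,7,9} 1  {5,6,7,9,10} 5  {6,7,8,9,10} 10
  6 to go: {0,6,7,8,9,10} 20  {1,2,3,6,7,9} 1  {2,3,5,6,7,9} 3  {2,3,6,7,9,10} 6  {3,4,5,6,7,9} 3  {3,5,6,7,9,10} 12  {3,6,7,8,9,10} 15  {4,5,6,7,9,10} 6  {5,6,7,8,9,10} 15
  7 to go: {0,3,6,7,8,9,10} 35  {0,5,6,7,8,9,10} 35  {1,2,3,5,6,7,9} 4  {1,2,3,6,7,9,10} 7  {2,3,4,5,6,7,9} 6  {2,3,5,6,7,9,10} 21  {2,3,6,7,8,9,10} 21  {3,4,5,6,7,9,10} 21  {3,5,6,7,8,9,10} 42  {4,5,6,7,8,9,10} 21
  8 to go: {0,2,3,6,7,8,9,10} 56  {0,3,5,6,7,8,9,10} 112  {0,4,5,6,7,8,9,10} 56  {1,2,3,4,5,6,7,9} 10  {1,2,3,5,6,7,9,10} 32  {1,2,3,6,7,8,9,10} 28  {2,3,4,5,6,7,9,10} 48  {2,3,5,6,7,8,9,10} 84  {3,4,5,6,7,8,9,10} 84
  9 to go: {0,1,2,3,6,7,8,9,10} 84  {0,2,3,5,6,7,8,9,10} 252  {0,3,4,5,6,7,8,9,10} 252  {1,2,3,4,5,6,7,9,10} 90  {1,2,3,5,6,7,8,9,10} 144  {2,3,4,5,6,7,8,9,10} 216
  if 0:a drops first: 450 orders
  if 1:b drops first: 720 orders
  if 4:e drops first: 480 orders
heap linearizations: 1650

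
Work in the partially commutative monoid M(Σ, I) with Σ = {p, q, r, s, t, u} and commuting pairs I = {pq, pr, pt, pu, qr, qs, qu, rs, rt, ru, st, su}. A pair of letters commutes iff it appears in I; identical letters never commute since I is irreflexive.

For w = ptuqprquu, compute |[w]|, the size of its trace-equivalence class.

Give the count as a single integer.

drop 0:p onto floor
drop 1:t onto floor
drop 2:u onto {1:t}
drop 3:q onto {1:t}
drop 4:p onto {0:p}
drop 5:r onto floor
drop 6:q onto {3:q}
drop 7:u onto {2:u}
drop 8:u onto {7:u}
ground layer = {0:p, 1:t, 5:r}
drop-orders for the pieces not yet dropped (sum over which currently-grounded one goes next):
  1 to go: {4} 1  {5} 1  {6} 1  {8} 1
  2 to go: {0,4} 1  {3,6} 1  {4,5} 2  {4,6} 2  {4,8} 2  {5,6} 2  {5,8} 2  {6,8} 2  {7,8} 1
  3 to go: {0,4,5} 3  {0,4,6} 3  {0,4,8} 3  {2,7,8} 1  {3,4,6} 3  {3,5,6} 3  {3,6,8} 3  {4,5,6} 6  {4,5,8} 6  {4,6,8} 6  {4,7,8} 3  {5,6,8} 6  {5,7,8} 3  {6,7,8} 3
  4 to go: {0,3,4,6} 6  {0,4,5,6} 12  {0,4,5,8} 12  {0,4,6,8} 12  {0,4,7,8} 6  {2,4,7,8} 4  {2,5,7,8} 4  {2,6,7,8} 4  {3,4,5,6} 12  {3,4,6,8} 12  {3,5,6,8} 12  {3,6,7,8} 6  {4,5,6,8} 24  {4,5,7,8} 12  {4,6,7,8} 12  {5,6,7,8} 12
  5 to go: {0,2,4,7,8} 10  {0,3,4,5,6} 30  {0,3,4,6,8} 30  {0,4,5,6,8} 60  {0,4,5,7,8} 30  {0,4,6,7,8} 30  {2,3,6,7,8} 10  {2,4,5,7,8} 20  {2,4,6,7,8} 20  {2,5,6,7,8} 20  {3,4,5,6,8} 60  {3,4,6,7,8} 30  {3,5,6,7,8} 30  {4,5,6,7,8} 60
  6 to go: {0,2,4,5,7,8} 60  {0,2,4,6,7,8} 60  {0,3,4,5,6,8} 180  {0,3,4,6,7,8} 90  {0,4,5,6,7,8} 180  {1,2,3,6,7,8} 10  {2,3,4,6,7,8} 60  {2,3,5,6,7,8} 60  {2,4,5,6,7,8} 120  {3,4,5,6,7,8} 180
  7 to go: {0,2,3,4,6,7,8} 210  {0,2,4,5,6,7,8} 420  {0,3,4,5,6,7,8} 630  {1,2,3,4,6,7,8} 70  {1,2,3,5,6,7,8} 70  {2,3,4,5,6,7,8} 420
  if 0:p drops first: 560 orders
  if 1:t drops first: 1680 orders
  if 5:r drops first: 280 orders
heap linearizations: 2520

2520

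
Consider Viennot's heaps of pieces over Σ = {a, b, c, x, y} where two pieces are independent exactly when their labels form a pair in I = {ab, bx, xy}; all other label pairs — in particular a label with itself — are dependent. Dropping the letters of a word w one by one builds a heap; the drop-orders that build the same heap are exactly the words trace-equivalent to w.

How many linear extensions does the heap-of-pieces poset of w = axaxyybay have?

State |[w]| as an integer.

0(a) covers ∅
1(x) covers 0:a
2(a) covers 1:x
3(x) covers 2:a
4(y) covers 2:a
5(y) covers 4:y
6(b) covers 5:y
7(a) covers 3:x, 5:y
8(y) covers 6:b, 7:a
floor of heap: 0:a
completions by unplaced set U, small U first (add the entries for U minus each lowest piece of U):
  |U|=1: {8}:1
  |U|=2: {6,8}:1  {7,8}:1
  |U|=3: {3,7,8}:1  {6,7,8}:2
  |U|=4: {3,6,7,8}:3  {5,6,7,8}:2
  |U|=5: {3,5,6,7,8}:5  {4,5,6,7,8}:2
  |U|=6: {3,4,5,6,7,8}:7
  |U|=7: {2,3,4,5,6,7,8}:7
  start at 0(a): 7

7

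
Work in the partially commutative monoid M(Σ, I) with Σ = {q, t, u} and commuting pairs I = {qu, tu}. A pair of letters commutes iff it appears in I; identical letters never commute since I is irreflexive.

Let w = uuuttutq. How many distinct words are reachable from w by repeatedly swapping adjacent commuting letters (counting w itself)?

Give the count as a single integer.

drop 0:u onto floor
drop 1:u onto {0:u}
drop 2:u onto {1:u}
drop 3:t onto floor
drop 4:t onto {3:t}
drop 5:u onto {2:u}
drop 6:t onto {4:t}
drop 7:q onto {6:t}
ground layer = {0:u, 3:t}
drop-orders for the pieces not yet dropped (sum over which currently-grounded one goes next):
  1 to go: {5} 1  {7} 1
  2 to go: {2,5} 1  {5,7} 2  {6,7} 1
  3 to go: {1,2,5} 1  {2,5,7} 3  {4,6,7} 1  {5,6,7} 3
  4 to go: {0,1,2,5} 1  {1,2,5,7} 4  {2,5,6,7} 6  {3,4,6,7} 1  {4,5,6,7} 4
  5 to go: {0,1,2,5,7} 5  {1,2,5,6,7} 10  {2,4,5,6,7} 10  {3,4,5,6,7} 5
  6 to go: {0,1,2,5,6,7} 15  {1,2,4,5,6,7} 20  {2,3,4,5,6,7} 15
  if 0:u drops first: 35 orders
  if 3:t drops first: 35 orders
heap linearizations: 70

70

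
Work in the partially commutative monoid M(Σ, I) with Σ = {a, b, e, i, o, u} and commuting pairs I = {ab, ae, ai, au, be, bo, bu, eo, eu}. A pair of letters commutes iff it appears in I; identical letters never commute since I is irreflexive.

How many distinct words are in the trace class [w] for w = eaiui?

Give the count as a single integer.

5

piece 0:e — minimal
piece 1:a — minimal
piece 2:i rests on {0:e}
piece 3:u rests on {2:i}
piece 4:i rests on {3:u}
minimal pieces: {0:e, 1:a}
ways to finish when only these pieces remain (= sum over removing one remaining piece with nothing left below it):
  1 left: {1}→1  {4}→1
  2 left: {1,4}→2  {3,4}→1
  3 left: {1,3,4}→3  {2,3,4}→1
  placing 0:e first → 4 extensions
  placing 1:a first → 1 extensions
total linear extensions = 5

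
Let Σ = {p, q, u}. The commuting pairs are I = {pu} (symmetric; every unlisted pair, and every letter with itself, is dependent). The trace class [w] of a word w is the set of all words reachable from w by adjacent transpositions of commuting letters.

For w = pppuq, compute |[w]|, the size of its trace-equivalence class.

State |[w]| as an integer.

drop 0:p onto floor
drop 1:p onto {0:p}
drop 2:p onto {1:p}
drop 3:u onto floor
drop 4:q onto {2:p, 3:u}
ground layer = {0:p, 3:u}
drop-orders for the pieces not yet dropped (sum over which currently-grounded one goes next):
  1 to go: {4} 1
  2 to go: {2,4} 1  {3,4} 1
  3 to go: {1,2,4} 1  {2,3,4} 2
  if 0:p drops first: 3 orders
  if 3:u drops first: 1 orders
heap linearizations: 4

4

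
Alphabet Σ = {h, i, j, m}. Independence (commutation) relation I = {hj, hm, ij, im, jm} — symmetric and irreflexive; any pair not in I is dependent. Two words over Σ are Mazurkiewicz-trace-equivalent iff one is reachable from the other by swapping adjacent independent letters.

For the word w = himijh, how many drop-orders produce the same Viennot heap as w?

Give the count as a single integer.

30

#0=h has no predecessor
#1=i depends on [0:h]
#2=m has no predecessor
#3=i depends on [1:i]
#4=j has no predecessor
#5=h depends on [3:i]
sources: [0:h, 2:m, 4:j]
N(rest) = Σ N(rest − s) over sources s of rest; N(one piece) = 1:
  size 1 → [2]=1  [4]=1  [5]=1
  size 2 → [2,4]=2  [2,5]=2  [3,5]=1  [4,5]=2
  size 3 → [1,3,5]=1  [2,3,5]=3  [2,4,5]=6  [3,4,5]=3
  size 4 → [0,1,3,5]=1  [1,2,3,5]=4  [1,3,4,5]=4  [2,3,4,5]=12
  first=0(h) contributes 20
  first=2(m) contributes 5
  first=4(j) contributes 5
|[w]| = 30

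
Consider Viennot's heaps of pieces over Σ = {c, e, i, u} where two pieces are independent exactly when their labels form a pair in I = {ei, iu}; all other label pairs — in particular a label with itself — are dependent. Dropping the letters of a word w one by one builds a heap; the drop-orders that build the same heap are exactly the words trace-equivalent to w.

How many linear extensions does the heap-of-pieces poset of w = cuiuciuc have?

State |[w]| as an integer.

6

piece 0:c — minimal
piece 1:u rests on {0:c}
piece 2:i rests on {0:c}
piece 3:u rests on {1:u}
piece 4:c rests on {2:i, 3:u}
piece 5:i rests on {4:c}
piece 6:u rests on {4:c}
piece 7:c rests on {5:i, 6:u}
minimal pieces: {0:c}
ways to finish when only these pieces remain (= sum over removing one remaining piece with nothing left below it):
  1 left: {7}→1
  2 left: {5,7}→1  {6,7}→1
  3 left: {5,6,7}→2
  4 left: {4,5,6,7}→2
  5 left: {2,4,5,6,7}→2  {3,4,5,6,7}→2
  6 left: {1,3,4,5,6,7}→2  {2,3,4,5,6,7}→4
  placing 0:c first → 6 extensions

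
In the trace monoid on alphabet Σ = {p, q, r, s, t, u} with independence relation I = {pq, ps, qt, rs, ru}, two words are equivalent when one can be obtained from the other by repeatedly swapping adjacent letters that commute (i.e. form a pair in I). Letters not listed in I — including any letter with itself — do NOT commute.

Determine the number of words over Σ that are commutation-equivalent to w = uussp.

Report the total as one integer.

drop 0:u onto floor
drop 1:u onto {0:u}
drop 2:s onto {1:u}
drop 3:s onto {2:s}
drop 4:p onto {1:u}
ground layer = {0:u}
drop-orders for the pieces not yet dropped (sum over which currently-grounded one goes next):
  1 to go: {3} 1  {4} 1
  2 to go: {2,3} 1  {3,4} 2
  3 to go: {2,3,4} 3
  if 0:u drops first: 3 orders

3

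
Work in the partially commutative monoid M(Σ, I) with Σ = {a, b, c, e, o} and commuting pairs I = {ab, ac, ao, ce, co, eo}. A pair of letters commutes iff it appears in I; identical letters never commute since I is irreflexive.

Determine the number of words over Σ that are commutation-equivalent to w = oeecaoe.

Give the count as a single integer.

piece 0:o — minimal
piece 1:e — minimal
piece 2:e rests on {1:e}
piece 3:c — minimal
piece 4:a rests on {2:e}
piece 5:o rests on {0:o}
piece 6:e rests on {4:a}
minimal pieces: {0:o, 1:e, 3:c}
ways to finish when only these pieces remain (= sum over removing one remaining piece with nothing left below it):
  1 left: {3}→1  {5}→1  {6}→1
  2 left: {0,5}→1  {3,5}→2  {3,6}→2  {4,6}→1  {5,6}→2
  3 left: {0,3,5}→3  {0,5,6}→3  {2,4,6}→1  {3,4,6}→3  {3,5,6}→6  {4,5,6}→3
  4 left: {0,3,5,6}→12  {0,4,5,6}→6  {1,2,4,6}→1  {2,3,4,6}→4  {2,4,5,6}→4  {3,4,5,6}→12
  5 left: {0,2,4,5,6}→10  {0,3,4,5,6}→30  {1,2,3,4,6}→5  {1,2,4,5,6}→5  {2,3,4,5,6}→20
  placing 0:o first → 30 extensions
  placing 1:e first → 60 extensions
  placing 3:c first → 15 extensions
total linear extensions = 105

105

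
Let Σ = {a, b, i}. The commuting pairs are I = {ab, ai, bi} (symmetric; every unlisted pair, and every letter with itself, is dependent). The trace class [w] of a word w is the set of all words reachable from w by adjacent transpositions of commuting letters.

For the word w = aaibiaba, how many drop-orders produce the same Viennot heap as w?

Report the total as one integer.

420

#0=a has no predecessor
#1=a depends on [0:a]
#2=i has no predecessor
#3=b has no predecessor
#4=i depends on [2:i]
#5=a depends on [1:a]
#6=b depends on [3:b]
#7=a depends on [5:a]
sources: [0:a, 2:i, 3:b]
N(rest) = Σ N(rest − s) over sources s of rest; N(one piece) = 1:
  size 1 → [4]=1  [6]=1  [7]=1
  size 2 → [2,4]=1  [3,6]=1  [4,6]=2  [4,7]=2  [5,7]=1  [6,7]=2
  size 3 → [1,5,7]=1  [2,4,6]=3  [2,4,7]=3  [3,4,6]=3  [3,6,7]=3  [4,5,7]=3  [4,6,7]=6  [5,6,7]=3
  size 4 → [0,1,5,7]=1  [1,4,5,7]=4  [1,5,6,7]=4  [2,3,4,6]=6  [2,4,5,7]=6  [2,4,6,7]=12  [3,4,6,7]=12  [3,5,6,7]=6  [4,5,6,7]=12
  size 5 → [0,1,4,5,7]=5  [0,1,5,6,7]=5  [1,2,4,5,7]=10  [1,3,5,6,7]=10  [1,4,5,6,7]=20  [2,3,4,6,7]=30  [2,4,5,6,7]=30  [3,4,5,6,7]=30
  size 6 → [0,1,2,4,5,7]=15  [0,1,3,5,6,7]=15  [0,1,4,5,6,7]=30  [1,2,4,5,6,7]=60  [1,3,4,5,6,7]=60  [2,3,4,5,6,7]=90
  first=0(a) contributes 210
  first=2(i) contributes 105
  first=3(b) contributes 105
|[w]| = 420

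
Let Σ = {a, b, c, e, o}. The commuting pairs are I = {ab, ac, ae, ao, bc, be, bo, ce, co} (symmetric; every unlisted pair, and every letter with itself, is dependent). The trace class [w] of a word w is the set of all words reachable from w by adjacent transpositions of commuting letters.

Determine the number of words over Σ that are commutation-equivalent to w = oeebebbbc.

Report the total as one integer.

630

piece 0:o — minimal
piece 1:e rests on {0:o}
piece 2:e rests on {1:e}
piece 3:b — minimal
piece 4:e rests on {2:e}
piece 5:b rests on {3:b}
piece 6:b rests on {5:b}
piece 7:b rests on {6:b}
piece 8:c — minimal
minimal pieces: {0:o, 3:b, 8:c}
ways to finish when only these pieces remain (= sum over removing one remaining piece with nothing left below it):
  1 left: {4}→1  {7}→1  {8}→1
  2 left: {2,4}→1  {4,7}→2  {4,8}→2  {6,7}→1  {7,8}→2
  3 left: {1,2,4}→1  {2,4,7}→3  {2,4,8}→3  {4,6,7}→3  {4,7,8}→6  {5,6,7}→1  {6,7,8}→3
  4 left: {0,1,2,4}→1  {1,2,4,7}→4  {1,2,4,8}→4  {2,4,6,7}→6  {2,4,7,8}→12  {3,5,6,7}→1  {4,5,6,7}→4  {4,6,7,8}→12  {5,6,7,8}→4
  5 left: {0,1,2,4,7}→5  {0,1,2,4,8}→5  {1,2,4,6,7}→10  {1,2,4,7,8}→20  {2,4,5,6,7}→10  {2,4,6,7,8}→30  {3,4,5,6,7}→5  {3,5,6,7,8}→5  {4,5,6,7,8}→20
  6 left: {0,1,2,4,6,7}→15  {0,1,2,4,7,8}→30  {1,2,4,5,6,7}→20  {1,2,4,6,7,8}→60  {2,3,4,5,6,7}→15  {2,4,5,6,7,8}→60  {3,4,5,6,7,8}→30
  7 left: {0,1,2,4,5,6,7}→35  {0,1,2,4,6,7,8}→105  {1,2,3,4,5,6,7}→35  {1,2,4,5,6,7,8}→140  {2,3,4,5,6,7,8}→105
  placing 0:o first → 280 extensions
  placing 3:b first → 280 extensions
  placing 8:c first → 70 extensions
total linear extensions = 630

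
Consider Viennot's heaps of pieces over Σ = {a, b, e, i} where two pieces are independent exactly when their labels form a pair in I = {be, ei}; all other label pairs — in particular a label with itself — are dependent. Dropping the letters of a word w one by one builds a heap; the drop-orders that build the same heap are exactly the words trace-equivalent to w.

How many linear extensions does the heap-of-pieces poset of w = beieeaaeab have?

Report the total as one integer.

drop 0:b onto floor
drop 1:e onto floor
drop 2:i onto {0:b}
drop 3:e onto {1:e}
drop 4:e onto {3:e}
drop 5:a onto {2:i, 4:e}
drop 6:a onto {5:a}
drop 7:e onto {6:a}
drop 8:a onto {7:e}
drop 9:b onto {8:a}
ground layer = {0:b, 1:e}
drop-orders for the pieces not yet dropped (sum over which currently-grounded one goes next):
  1 to go: {9} 1
  2 to go: {8,9} 1
  3 to go: {7,8,9} 1
  4 to go: {6,7,8,9} 1
  5 to go: {5,6,7,8,9} 1
  6 to go: {2,5,6,7,8,9} 1  {4,5,6,7,8,9} 1
  7 to go: {0,2,5,6,7,8,9} 1  {2,4,5,6,7,8,9} 2  {3,4,5,6,7,8,9} 1
  8 to go: {0,2,4,5,6,7,8,9} 3  {1,3,4,5,6,7,8,9} 1  {2,3,4,5,6,7,8,9} 3
  if 0:b drops first: 4 orders
  if 1:e drops first: 6 orders
heap linearizations: 10

10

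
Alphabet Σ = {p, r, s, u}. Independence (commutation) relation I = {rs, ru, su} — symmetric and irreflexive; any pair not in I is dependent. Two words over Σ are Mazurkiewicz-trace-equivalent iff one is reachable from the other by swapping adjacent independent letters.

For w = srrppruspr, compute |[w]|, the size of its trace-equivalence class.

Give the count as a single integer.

18

piece 0:s — minimal
piece 1:r — minimal
piece 2:r rests on {1:r}
piece 3:p rests on {0:s, 2:r}
piece 4:p rests on {3:p}
piece 5:r rests on {4:p}
piece 6:u rests on {4:p}
piece 7:s rests on {4:p}
piece 8:p rests on {5:r, 6:u, 7:s}
piece 9:r rests on {8:p}
minimal pieces: {0:s, 1:r}
ways to finish when only these pieces remain (= sum over removing one remaining piece with nothing left below it):
  1 left: {9}→1
  2 left: {8,9}→1
  3 left: {5,8,9}→1  {6,8,9}→1  {7,8,9}→1
  4 left: {5,6,8,9}→2  {5,7,8,9}→2  {6,7,8,9}→2
  5 left: {5,6,7,8,9}→6
  6 left: {4,5,6,7,8,9}→6
  7 left: {3,4,5,6,7,8,9}→6
  8 left: {0,3,4,5,6,7,8,9}→6  {2,3,4,5,6,7,8,9}→6
  placing 0:s first → 6 extensions
  placing 1:r first → 12 extensions
total linear extensions = 18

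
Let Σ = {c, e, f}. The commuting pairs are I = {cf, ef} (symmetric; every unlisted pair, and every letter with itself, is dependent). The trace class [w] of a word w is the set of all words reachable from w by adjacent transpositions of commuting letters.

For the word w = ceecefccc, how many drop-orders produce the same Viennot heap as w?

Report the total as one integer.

9

drop 0:c onto floor
drop 1:e onto {0:c}
drop 2:e onto {1:e}
drop 3:c onto {2:e}
drop 4:e onto {3:c}
drop 5:f onto floor
drop 6:c onto {4:e}
drop 7:c onto {6:c}
drop 8:c onto {7:c}
ground layer = {0:c, 5:f}
drop-orders for the pieces not yet dropped (sum over which currently-grounded one goes next):
  1 to go: {5} 1  {8} 1
  2 to go: {5,8} 2  {7,8} 1
  3 to go: {5,7,8} 3  {6,7,8} 1
  4 to go: {4,6,7,8} 1  {5,6,7,8} 4
  5 to go: {3,4,6,7,8} 1  {4,5,6,7,8} 5
  6 to go: {2,3,4,6,7,8} 1  {3,4,5,6,7,8} 6
  7 to go: {1,2,3,4,6,7,8} 1  {2,3,4,5,6,7,8} 7
  if 0:c drops first: 8 orders
  if 5:f drops first: 1 orders
heap linearizations: 9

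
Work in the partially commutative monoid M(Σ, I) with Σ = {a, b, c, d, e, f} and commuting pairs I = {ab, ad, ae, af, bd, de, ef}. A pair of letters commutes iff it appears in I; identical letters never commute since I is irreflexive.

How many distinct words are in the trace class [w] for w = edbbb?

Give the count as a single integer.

5

piece 0:e — minimal
piece 1:d — minimal
piece 2:b rests on {0:e}
piece 3:b rests on {2:b}
piece 4:b rests on {3:b}
minimal pieces: {0:e, 1:d}
ways to finish when only these pieces remain (= sum over removing one remaining piece with nothing left below it):
  1 left: {1}→1  {4}→1
  2 left: {1,4}→2  {3,4}→1
  3 left: {1,3,4}→3  {2,3,4}→1
  placing 0:e first → 4 extensions
  placing 1:d first → 1 extensions
total linear extensions = 5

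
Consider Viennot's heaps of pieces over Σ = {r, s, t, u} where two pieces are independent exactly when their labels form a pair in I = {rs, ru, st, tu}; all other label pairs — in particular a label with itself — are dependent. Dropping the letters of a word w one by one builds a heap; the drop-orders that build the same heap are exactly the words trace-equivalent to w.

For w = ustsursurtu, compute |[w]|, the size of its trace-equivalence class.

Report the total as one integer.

drop 0:u onto floor
drop 1:s onto {0:u}
drop 2:t onto floor
drop 3:s onto {1:s}
drop 4:u onto {3:s}
drop 5:r onto {2:t}
drop 6:s onto {4:u}
drop 7:u onto {6:s}
drop 8:r onto {5:r}
drop 9:t onto {8:r}
drop 10:u onto {7:u}
ground layer = {0:u, 2:t}
drop-orders for the pieces not yet dropped (sum over which currently-grounded one goes next):
  1 to go: {9} 1  {10} 1
  2 to go: {7,10} 1  {8,9} 1  {9,10} 2
  3 to go: {5,8,9} 1  {6,7,10} 1  {7,9,10} 3  {8,9,10} 3
  4 to go: {2,5,8,9} 1  {4,6,7,10} 1  {5,8,9,10} 4  {6,7,9,10} 4  {7,8,9,10} 6
  5 to go: {2,5,8,9,10} 5  {3,4,6,7,10} 1  {4,6,7,9,10} 5  {5,7,8,9,10} 10  {6,7,8,9,10} 10
  6 to go: {1,3,4,6,7,10} 1  {2,5,7,8,9,10} 15  {3,4,6,7,9,10} 6  {4,6,7,8,9,10} 15  {5,6,7,8,9,10} 20
  7 to go: {0,1,3,4,6,7,10} 1  {1,3,4,6,7,9,10} 7  {2,5,6,7,8,9,10} 35  {3,4,6,7,8,9,10} 21  {4,5,6,7,8,9,10} 35
  8 to go: {0,1,3,4,6,7,9,10} 8  {1,3,4,6,7,8,9,10} 28  {2,4,5,6,7,8,9,10} 70  {3,4,5,6,7,8,9,10} 56
  9 to go: {0,1,3,4,6,7,8,9,10} 36  {1,3,4,5,6,7,8,9,10} 84  {2,3,4,5,6,7,8,9,10} 126
  if 0:u drops first: 210 orders
  if 2:t drops first: 120 orders
heap linearizations: 330

330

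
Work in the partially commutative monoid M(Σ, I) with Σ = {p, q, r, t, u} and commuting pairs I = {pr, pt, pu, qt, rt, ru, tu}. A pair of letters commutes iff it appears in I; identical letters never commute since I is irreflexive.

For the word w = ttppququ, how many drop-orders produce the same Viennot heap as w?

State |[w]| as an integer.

28

0(t) covers ∅
1(t) covers 0:t
2(p) covers ∅
3(p) covers 2:p
4(q) covers 3:p
5(u) covers 4:q
6(q) covers 5:u
7(u) covers 6:q
floor of heap: 0:t, 2:p
completions by unplaced set U, small U first (add the entries for U minus each lowest piece of U):
  |U|=1: {1}:1  {7}:1
  |U|=2: {0,1}:1  {1,7}:2  {6,7}:1
  |U|=3: {0,1,7}:3  {1,6,7}:3  {5,6,7}:1
  |U|=4: {0,1,6,7}:6  {1,5,6,7}:4  {4,5,6,7}:1
  |U|=5: {0,1,5,6,7}:10  {1,4,5,6,7}:5  {3,4,5,6,7}:1
  |U|=6: {0,1,4,5,6,7}:15  {1,3,4,5,6,7}:6  {2,3,4,5,6,7}:1
  start at 0(t): 7
  start at 2(p): 21
sum over floor = 28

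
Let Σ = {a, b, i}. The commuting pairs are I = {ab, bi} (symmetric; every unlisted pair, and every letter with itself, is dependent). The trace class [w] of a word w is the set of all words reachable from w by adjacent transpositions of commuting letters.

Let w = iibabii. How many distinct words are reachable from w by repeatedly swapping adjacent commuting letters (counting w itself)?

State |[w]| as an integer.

21

drop 0:i onto floor
drop 1:i onto {0:i}
drop 2:b onto floor
drop 3:a onto {1:i}
drop 4:b onto {2:b}
drop 5:i onto {3:a}
drop 6:i onto {5:i}
ground layer = {0:i, 2:b}
drop-orders for the pieces not yet dropped (sum over which currently-grounded one goes next):
  1 to go: {4} 1  {6} 1
  2 to go: {2,4} 1  {4,6} 2  {5,6} 1
  3 to go: {2,4,6} 3  {3,5,6} 1  {4,5,6} 3
  4 to go: {1,3,5,6} 1  {2,4,5,6} 6  {3,4,5,6} 4
  5 to go: {0,1,3,5,6} 1  {1,3,4,5,6} 5  {2,3,4,5,6} 10
  if 0:i drops first: 15 orders
  if 2:b drops first: 6 orders
heap linearizations: 21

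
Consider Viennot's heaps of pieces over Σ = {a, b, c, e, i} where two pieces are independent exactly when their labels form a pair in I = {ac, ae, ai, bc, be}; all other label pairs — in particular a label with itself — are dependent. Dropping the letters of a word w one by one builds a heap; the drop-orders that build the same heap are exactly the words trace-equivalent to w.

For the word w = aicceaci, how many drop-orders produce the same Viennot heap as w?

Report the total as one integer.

28

piece 0:a — minimal
piece 1:i — minimal
piece 2:c rests on {1:i}
piece 3:c rests on {2:c}
piece 4:e rests on {3:c}
piece 5:a rests on {0:a}
piece 6:c rests on {4:e}
piece 7:i rests on {6:c}
minimal pieces: {0:a, 1:i}
ways to finish when only these pieces remain (= sum over removing one remaining piece with nothing left below it):
  1 left: {5}→1  {7}→1
  2 left: {0,5}→1  {5,7}→2  {6,7}→1
  3 left: {0,5,7}→3  {4,6,7}→1  {5,6,7}→3
  4 left: {0,5,6,7}→6  {3,4,6,7}→1  {4,5,6,7}→4
  5 left: {0,4,5,6,7}→10  {2,3,4,6,7}→1  {3,4,5,6,7}→5
  6 left: {0,3,4,5,6,7}→15  {1,2,3,4,6,7}→1  {2,3,4,5,6,7}→6
  placing 0:a first → 7 extensions
  placing 1:i first → 21 extensions
total linear extensions = 28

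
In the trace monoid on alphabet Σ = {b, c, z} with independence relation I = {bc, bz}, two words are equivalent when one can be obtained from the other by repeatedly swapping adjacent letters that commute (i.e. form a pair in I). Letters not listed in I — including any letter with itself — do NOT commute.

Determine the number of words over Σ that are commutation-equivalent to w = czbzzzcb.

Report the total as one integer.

piece 0:c — minimal
piece 1:z rests on {0:c}
piece 2:b — minimal
piece 3:z rests on {1:z}
piece 4:z rests on {3:z}
piece 5:z rests on {4:z}
piece 6:c rests on {5:z}
piece 7:b rests on {2:b}
minimal pieces: {0:c, 2:b}
ways to finish when only these pieces remain (= sum over removing one remaining piece with nothing left below it):
  1 left: {6}→1  {7}→1
  2 left: {2,7}→1  {5,6}→1  {6,7}→2
  3 left: {2,6,7}→3  {4,5,6}→1  {5,6,7}→3
  4 left: {2,5,6,7}→6  {3,4,5,6}→1  {4,5,6,7}→4
  5 left: {1,3,4,5,6}→1  {2,4,5,6,7}→10  {3,4,5,6,7}→5
  6 left: {0,1,3,4,5,6}→1  {1,3,4,5,6,7}→6  {2,3,4,5,6,7}→15
  placing 0:c first → 21 extensions
  placing 2:b first → 7 extensions
total linear extensions = 28

28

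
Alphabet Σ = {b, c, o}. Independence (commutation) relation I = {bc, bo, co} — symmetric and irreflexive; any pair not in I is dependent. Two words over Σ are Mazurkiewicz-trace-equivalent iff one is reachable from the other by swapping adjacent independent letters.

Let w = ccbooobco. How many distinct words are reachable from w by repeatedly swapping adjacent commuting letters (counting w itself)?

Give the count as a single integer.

piece 0:c — minimal
piece 1:c rests on {0:c}
piece 2:b — minimal
piece 3:o — minimal
piece 4:o rests on {3:o}
piece 5:o rests on {4:o}
piece 6:b rests on {2:b}
piece 7:c rests on {1:c}
piece 8:o rests on {5:o}
minimal pieces: {0:c, 2:b, 3:o}
ways to finish when only these pieces remain (= sum over removing one remaining piece with nothing left below it):
  1 left: {6}→1  {7}→1  {8}→1
  2 left: {1,7}→1  {2,6}→1  {5,8}→1  {6,7}→2  {6,8}→2  {7,8}→2
  3 left: {0,1,7}→1  {1,6,7}→3  {1,7,8}→3  {2,6,7}→3  {2,6,8}→3  {4,5,8}→1  {5,6,8}→3  {5,7,8}→3  {6,7,8}→6
  4 left: {0,1,6,7}→4  {0,1,7,8}→4  {1,2,6,7}→6  {1,5,7,8}→6  {1,6,7,8}→12  {2,5,6,8}→6  {2,6,7,8}→12  {3,4,5,8}→1  {4,5,6,8}→4  {4,5,7,8}→4  {5,6,7,8}→12
  5 left: {0,1,2,6,7}→10  {0,1,5,7,8}→10  {0,1,6,7,8}→20  {1,2,6,7,8}→30  {1,4,5,7,8}→10  {1,5,6,7,8}→30  {2,4,5,6,8}→10  {2,5,6,7,8}→30  {3,4,5,6,8}→5  {3,4,5,7,8}→5  {4,5,6,7,8}→20
  6 left: {0,1,2,6,7,8}→60  {0,1,4,5,7,8}→20  {0,1,5,6,7,8}→60  {1,2,5,6,7,8}→90  {1,3,4,5,7,8}→15  {1,4,5,6,7,8}→60  {2,3,4,5,6,8}→15  {2,4,5,6,7,8}→60  {3,4,5,6,7,8}→30
  7 left: {0,1,2,5,6,7,8}→210  {0,1,3,4,5,7,8}→35  {0,1,4,5,6,7,8}→140  {1,2,4,5,6,7,8}→210  {1,3,4,5,6,7,8}→105  {2,3,4,5,6,7,8}→105
  placing 0:c first → 420 extensions
  placing 2:b first → 280 extensions
  placing 3:o first → 560 extensions
total linear extensions = 1260

1260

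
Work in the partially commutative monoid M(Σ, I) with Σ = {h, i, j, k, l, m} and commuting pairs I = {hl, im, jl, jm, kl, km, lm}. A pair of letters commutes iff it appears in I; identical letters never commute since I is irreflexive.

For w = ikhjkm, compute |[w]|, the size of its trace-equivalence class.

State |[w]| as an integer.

0(i) covers ∅
1(k) covers 0:i
2(h) covers 1:k
3(j) covers 2:h
4(k) covers 3:j
5(m) covers 2:h
floor of heap: 0:i
completions by unplaced set U, small U first (add the entries for U minus each lowest piece of U):
  |U|=1: {4}:1  {5}:1
  |U|=2: {3,4}:1  {4,5}:2
  |U|=3: {3,4,5}:3
  |U|=4: {2,3,4,5}:3
  start at 0(i): 3

3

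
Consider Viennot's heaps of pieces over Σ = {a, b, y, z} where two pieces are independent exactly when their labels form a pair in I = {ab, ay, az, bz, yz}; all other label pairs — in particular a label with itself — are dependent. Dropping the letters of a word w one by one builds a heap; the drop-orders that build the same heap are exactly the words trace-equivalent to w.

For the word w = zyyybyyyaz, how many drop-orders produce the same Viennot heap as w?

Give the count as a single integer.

360

#0=z has no predecessor
#1=y has no predecessor
#2=y depends on [1:y]
#3=y depends on [2:y]
#4=b depends on [3:y]
#5=y depends on [4:b]
#6=y depends on [5:y]
#7=y depends on [6:y]
#8=a has no predecessor
#9=z depends on [0:z]
sources: [0:z, 1:y, 8:a]
N(rest) = Σ N(rest − s) over sources s of rest; N(one piece) = 1:
  size 1 → [7]=1  [8]=1  [9]=1
  size 2 → [0,9]=1  [6,7]=1  [7,8]=2  [7,9]=2  [8,9]=2
  size 3 → [0,7,9]=3  [0,8,9]=3  [5,6,7]=1  [6,7,8]=3  [6,7,9]=3  [7,8,9]=6
  size 4 → [0,6,7,9]=6  [0,7,8,9]=12  [4,5,6,7]=1  [5,6,7,8]=4  [5,6,7,9]=4  [6,7,8,9]=12
  size 5 → [0,5,6,7,9]=10  [0,6,7,8,9]=30  [3,4,5,6,7]=1  [4,5,6,7,8]=5  [4,5,6,7,9]=5  [5,6,7,8,9]=20
  size 6 → [0,4,5,6,7,9]=15  [0,5,6,7,8,9]=60  [2,3,4,5,6,7]=1  [3,4,5,6,7,8]=6  [3,4,5,6,7,9]=6  [4,5,6,7,8,9]=30
  size 7 → [0,3,4,5,6,7,9]=21  [0,4,5,6,7,8,9]=105  [1,2,3,4,5,6,7]=1  [2,3,4,5,6,7,8]=7  [2,3,4,5,6,7,9]=7  [3,4,5,6,7,8,9]=42
  size 8 → [0,2,3,4,5,6,7,9]=28  [0,3,4,5,6,7,8,9]=168  [1,2,3,4,5,6,7,8]=8  [1,2,3,4,5,6,7,9]=8  [2,3,4,5,6,7,8,9]=56
  first=0(z) contributes 72
  first=1(y) contributes 252
  first=8(a) contributes 36
|[w]| = 360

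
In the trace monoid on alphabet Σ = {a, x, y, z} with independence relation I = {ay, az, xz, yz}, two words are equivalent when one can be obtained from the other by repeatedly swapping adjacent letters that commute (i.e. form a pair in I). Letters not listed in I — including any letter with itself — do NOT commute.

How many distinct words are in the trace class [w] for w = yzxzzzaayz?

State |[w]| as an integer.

756

piece 0:y — minimal
piece 1:z — minimal
piece 2:x rests on {0:y}
piece 3:z rests on {1:z}
piece 4:z rests on {3:z}
piece 5:z rests on {4:z}
piece 6:a rests on {2:x}
piece 7:a rests on {6:a}
piece 8:y rests on {2:x}
piece 9:z rests on {5:z}
minimal pieces: {0:y, 1:z}
ways to finish when only these pieces remain (= sum over removing one remaining piece with nothing left below it):
  1 left: {7}→1  {8}→1  {9}→1
  2 left: {5,9}→1  {6,7}→1  {7,8}→2  {7,9}→2  {8,9}→2
  3 left: {4,5,9}→1  {5,7,9}→3  {5,8,9}→3  {6,7,8}→3  {6,7,9}→3  {7,8,9}→6
  4 left: {2,6,7,8}→3  {3,4,5,9}→1  {4,5,7,9}→4  {4,5,8,9}→4  {5,6,7,9}→6  {5,7,8,9}→12  {6,7,8,9}→12
  5 left: {0,2,6,7,8}→3  {1,3,4,5,9}→1  {2,6,7,8,9}→15  {3,4,5,7,9}→5  {3,4,5,8,9}→5  {4,5,6,7,9}→10  {4,5,7,8,9}→20  {5,6,7,8,9}→30
  6 left: {0,2,6,7,8,9}→18  {1,3,4,5,7,9}→6  {1,3,4,5,8,9}→6  {2,5,6,7,8,9}→45  {3,4,5,6,7,9}→15  {3,4,5,7,8,9}→30  {4,5,6,7,8,9}→60
  7 left: {0,2,5,6,7,8,9}→63  {1,3,4,5,6,7,9}→21  {1,3,4,5,7,8,9}→42  {2,4,5,6,7,8,9}→105  {3,4,5,6,7,8,9}→105
  8 left: {0,2,4,5,6,7,8,9}→168  {1,3,4,5,6,7,8,9}→168  {2,3,4,5,6,7,8,9}→210
  placing 0:y first → 378 extensions
  placing 1:z first → 378 extensions
total linear extensions = 756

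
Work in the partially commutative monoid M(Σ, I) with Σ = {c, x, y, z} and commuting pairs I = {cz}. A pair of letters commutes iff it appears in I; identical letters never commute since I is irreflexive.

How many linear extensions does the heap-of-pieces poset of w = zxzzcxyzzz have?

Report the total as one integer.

3

0(z) covers ∅
1(x) covers 0:z
2(z) covers 1:x
3(z) covers 2:z
4(c) covers 1:x
5(x) covers 3:z, 4:c
6(y) covers 5:x
7(z) covers 6:y
8(z) covers 7:z
9(z) covers 8:z
floor of heap: 0:z
completions by unplaced set U, small U first (add the entries for U minus each lowest piece of U):
  |U|=1: {9}:1
  |U|=2: {8,9}:1
  |U|=3: {7,8,9}:1
  |U|=4: {6,7,8,9}:1
  |U|=5: {5,6,7,8,9}:1
  |U|=6: {3,5,6,7,8,9}:1  {4,5,6,7,8,9}:1
  |U|=7: {2,3,5,6,7,8,9}:1  {3,4,5,6,7,8,9}:2
  |U|=8: {2,3,4,5,6,7,8,9}:3
  start at 0(z): 3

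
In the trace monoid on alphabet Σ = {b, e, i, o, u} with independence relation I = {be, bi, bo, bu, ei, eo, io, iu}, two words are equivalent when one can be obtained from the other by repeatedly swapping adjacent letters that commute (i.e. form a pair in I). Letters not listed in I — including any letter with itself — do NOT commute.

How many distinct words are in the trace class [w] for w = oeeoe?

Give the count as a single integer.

10

#0=o has no predecessor
#1=e has no predecessor
#2=e depends on [1:e]
#3=o depends on [0:o]
#4=e depends on [2:e]
sources: [0:o, 1:e]
N(rest) = Σ N(rest − s) over sources s of rest; N(one piece) = 1:
  size 1 → [3]=1  [4]=1
  size 2 → [0,3]=1  [2,4]=1  [3,4]=2
  size 3 → [0,3,4]=3  [1,2,4]=1  [2,3,4]=3
  first=0(o) contributes 4
  first=1(e) contributes 6
|[w]| = 10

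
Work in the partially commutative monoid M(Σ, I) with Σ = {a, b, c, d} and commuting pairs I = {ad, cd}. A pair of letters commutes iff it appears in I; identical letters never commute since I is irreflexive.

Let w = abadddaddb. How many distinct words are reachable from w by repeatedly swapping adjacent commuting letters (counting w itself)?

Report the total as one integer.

21

drop 0:a onto floor
drop 1:b onto {0:a}
drop 2:a onto {1:b}
drop 3:d onto {1:b}
drop 4:d onto {3:d}
drop 5:d onto {4:d}
drop 6:a onto {2:a}
drop 7:d onto {5:d}
drop 8:d onto {7:d}
drop 9:b onto {6:a, 8:d}
ground layer = {0:a}
drop-orders for the pieces not yet dropped (sum over which currently-grounded one goes next):
  1 to go: {9} 1
  2 to go: {6,9} 1  {8,9} 1
  3 to go: {2,6,9} 1  {6,8,9} 2  {7,8,9} 1
  4 to go: {2,6,8,9} 3  {5,7,8,9} 1  {6,7,8,9} 3
  5 to go: {2,6,7,8,9} 6  {4,5,7,8,9} 1  {5,6,7,8,9} 4
  6 to go: {2,5,6,7,8,9} 10  {3,4,5,7,8,9} 1  {4,5,6,7,8,9} 5
  7 to go: {2,4,5,6,7,8,9} 15  {3,4,5,6,7,8,9} 6
  8 to go: {2,3,4,5,6,7,8,9} 21
  if 0:a drops first: 21 orders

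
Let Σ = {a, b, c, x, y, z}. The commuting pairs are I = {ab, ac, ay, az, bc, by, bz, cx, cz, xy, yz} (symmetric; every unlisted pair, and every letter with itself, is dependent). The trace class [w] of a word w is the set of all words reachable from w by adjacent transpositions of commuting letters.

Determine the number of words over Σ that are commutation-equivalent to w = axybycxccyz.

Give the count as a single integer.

#0=a has no predecessor
#1=x depends on [0:a]
#2=y has no predecessor
#3=b depends on [1:x]
#4=y depends on [2:y]
#5=c depends on [4:y]
#6=x depends on [3:b]
#7=c depends on [5:c]
#8=c depends on [7:c]
#9=y depends on [8:c]
#10=z depends on [6:x]
sources: [0:a, 2:y]
N(rest) = Σ N(rest − s) over sources s of rest; N(one piece) = 1:
  size 1 → [9]=1  [10]=1
  size 2 → [6,10]=1  [8,9]=1  [9,10]=2
  size 3 → [3,6,10]=1  [6,9,10]=3  [7,8,9]=1  [8,9,10]=3
  size 4 → [1,3,6,10]=1  [3,6,9,10]=4  [5,7,8,9]=1  [6,8,9,10]=6  [7,8,9,10]=4
  size 5 → [0,1,3,6,10]=1  [1,3,6,9,10]=5  [3,6,8,9,10]=10  [4,5,7,8,9]=1  [5,7,8,9,10]=5  [6,7,8,9,10]=10
  size 6 → [0,1,3,6,9,10]=6  [1,3,6,8,9,10]=15  [2,4,5,7,8,9]=1  [3,6,7,8,9,10]=20  [4,5,7,8,9,10]=6  [5,6,7,8,9,10]=15
  size 7 → [0,1,3,6,8,9,10]=21  [1,3,6,7,8,9,10]=35  [2,4,5,7,8,9,10]=7  [3,5,6,7,8,9,10]=35  [4,5,6,7,8,9,10]=21
  size 8 → [0,1,3,6,7,8,9,10]=56  [1,3,5,6,7,8,9,10]=70  [2,4,5,6,7,8,9,10]=28  [3,4,5,6,7,8,9,10]=56
  size 9 → [0,1,3,5,6,7,8,9,10]=126  [1,3,4,5,6,7,8,9,10]=126  [2,3,4,5,6,7,8,9,10]=84
  first=0(a) contributes 210
  first=2(y) contributes 252
|[w]| = 462

462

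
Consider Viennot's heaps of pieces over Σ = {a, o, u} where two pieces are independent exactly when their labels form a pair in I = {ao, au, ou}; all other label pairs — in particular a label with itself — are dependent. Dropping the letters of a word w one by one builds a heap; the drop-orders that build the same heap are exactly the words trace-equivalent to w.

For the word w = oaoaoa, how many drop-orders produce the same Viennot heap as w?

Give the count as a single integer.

20

piece 0:o — minimal
piece 1:a — minimal
piece 2:o rests on {0:o}
piece 3:a rests on {1:a}
piece 4:o rests on {2:o}
piece 5:a rests on {3:a}
minimal pieces: {0:o, 1:a}
ways to finish when only these pieces remain (= sum over removing one remaining piece with nothing left below it):
  1 left: {4}→1  {5}→1
  2 left: {2,4}→1  {3,5}→1  {4,5}→2
  3 left: {0,2,4}→1  {1,3,5}→1  {2,4,5}→3  {3,4,5}→3
  4 left: {0,2,4,5}→4  {1,3,4,5}→4  {2,3,4,5}→6
  placing 0:o first → 10 extensions
  placing 1:a first → 10 extensions
total linear extensions = 20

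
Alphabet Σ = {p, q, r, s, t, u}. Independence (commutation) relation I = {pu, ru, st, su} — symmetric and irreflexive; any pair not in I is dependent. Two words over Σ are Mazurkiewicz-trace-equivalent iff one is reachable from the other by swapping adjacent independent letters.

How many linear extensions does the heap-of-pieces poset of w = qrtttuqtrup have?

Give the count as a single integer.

3

#0=q has no predecessor
#1=r depends on [0:q]
#2=t depends on [1:r]
#3=t depends on [2:t]
#4=t depends on [3:t]
#5=u depends on [4:t]
#6=q depends on [5:u]
#7=t depends on [6:q]
#8=r depends on [7:t]
#9=u depends on [7:t]
#10=p depends on [8:r]
sources: [0:q]
N(rest) = Σ N(rest − s) over sources s of rest; N(one piece) = 1:
  size 1 → [9]=1  [10]=1
  size 2 → [8,10]=1  [9,10]=2
  size 3 → [8,9,10]=3
  size 4 → [7,8,9,10]=3
  size 5 → [6,7,8,9,10]=3
  size 6 → [5,6,7,8,9,10]=3
  size 7 → [4,5,6,7,8,9,10]=3
  size 8 → [3,4,5,6,7,8,9,10]=3
  size 9 → [2,3,4,5,6,7,8,9,10]=3
  first=0(q) contributes 3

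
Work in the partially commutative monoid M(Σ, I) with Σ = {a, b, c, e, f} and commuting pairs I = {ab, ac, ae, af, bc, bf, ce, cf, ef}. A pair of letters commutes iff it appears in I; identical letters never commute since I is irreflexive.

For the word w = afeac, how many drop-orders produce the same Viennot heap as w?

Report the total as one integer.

piece 0:a — minimal
piece 1:f — minimal
piece 2:e — minimal
piece 3:a rests on {0:a}
piece 4:c — minimal
minimal pieces: {0:a, 1:f, 2:e, 4:c}
ways to finish when only these pieces remain (= sum over removing one remaining piece with nothing left below it):
  1 left: {1}→1  {2}→1  {3}→1  {4}→1
  2 left: {0,3}→1  {1,2}→2  {1,3}→2  {1,4}→2  {2,3}→2  {2,4}→2  {3,4}→2
  3 left: {0,1,3}→3  {0,2,3}→3  {0,3,4}→3  {1,2,3}→6  {1,2,4}→6  {1,3,4}→6  {2,3,4}→6
  placing 0:a first → 24 extensions
  placing 1:f first → 12 extensions
  placing 2:e first → 12 extensions
  placing 4:c first → 12 extensions
total linear extensions = 60

60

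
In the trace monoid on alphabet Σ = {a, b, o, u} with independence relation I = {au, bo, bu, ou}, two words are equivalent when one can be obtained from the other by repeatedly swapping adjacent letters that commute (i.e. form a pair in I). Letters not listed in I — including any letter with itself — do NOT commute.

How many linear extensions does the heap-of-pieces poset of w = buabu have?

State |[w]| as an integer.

10

drop 0:b onto floor
drop 1:u onto floor
drop 2:a onto {0:b}
drop 3:b onto {2:a}
drop 4:u onto {1:u}
ground layer = {0:b, 1:u}
drop-orders for the pieces not yet dropped (sum over which currently-grounded one goes next):
  1 to go: {3} 1  {4} 1
  2 to go: {1,4} 1  {2,3} 1  {3,4} 2
  3 to go: {0,2,3} 1  {1,3,4} 3  {2,3,4} 3
  if 0:b drops first: 6 orders
  if 1:u drops first: 4 orders
heap linearizations: 10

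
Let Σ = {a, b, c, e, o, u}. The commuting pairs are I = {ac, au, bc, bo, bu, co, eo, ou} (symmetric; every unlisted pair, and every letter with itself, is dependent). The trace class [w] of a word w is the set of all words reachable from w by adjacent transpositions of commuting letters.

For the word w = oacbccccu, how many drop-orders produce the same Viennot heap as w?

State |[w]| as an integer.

0(o) covers ∅
1(a) covers 0:o
2(c) covers ∅
3(b) covers 1:a
4(c) covers 2:c
5(c) covers 4:c
6(c) covers 5:c
7(c) covers 6:c
8(u) covers 7:c
floor of heap: 0:o, 2:c
completions by unplaced set U, small U first (add the entries for U minus each lowest piece of U):
  |U|=1: {3}:1  {8}:1
  |U|=2: {1,3}:1  {3,8}:2  {7,8}:1
  |U|=3: {0,1,3}:1  {1,3,8}:3  {3,7,8}:3  {6,7,8}:1
  |U|=4: {0,1,3,8}:4  {1,3,7,8}:6  {3,6,7,8}:4  {5,6,7,8}:1
  |U|=5: {0,1,3,7,8}:10  {1,3,6,7,8}:10  {3,5,6,7,8}:5  {4,5,6,7,8}:1
  |U|=6: {0,1,3,6,7,8}:20  {1,3,5,6,7,8}:15  {2,4,5,6,7,8}:1  {3,4,5,6,7,8}:6
  |U|=7: {0,1,3,5,6,7,8}:35  {1,3,4,5,6,7,8}:21  {2,3,4,5,6,7,8}:7
  start at 0(o): 28
  start at 2(c): 56
sum over floor = 84

84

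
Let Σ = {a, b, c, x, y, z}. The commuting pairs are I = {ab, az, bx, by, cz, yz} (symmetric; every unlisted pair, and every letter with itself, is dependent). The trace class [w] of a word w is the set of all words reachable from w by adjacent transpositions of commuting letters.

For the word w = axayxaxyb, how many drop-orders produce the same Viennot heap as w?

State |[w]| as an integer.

drop 0:a onto floor
drop 1:x onto {0:a}
drop 2:a onto {1:x}
drop 3:y onto {2:a}
drop 4:x onto {3:y}
drop 5:a onto {4:x}
drop 6:x onto {5:a}
drop 7:y onto {6:x}
drop 8:b onto floor
ground layer = {0:a, 8:b}
drop-orders for the pieces not yet dropped (sum over which currently-grounded one goes next):
  1 to go: {7} 1  {8} 1
  2 to go: {6,7} 1  {7,8} 2
  3 to go: {5,6,7} 1  {6,7,8} 3
  4 to go: {4,5,6,7} 1  {5,6,7,8} 4
  5 to go: {3,4,5,6,7} 1  {4,5,6,7,8} 5
  6 to go: {2,3,4,5,6,7} 1  {3,4,5,6,7,8} 6
  7 to go: {1,2,3,4,5,6,7} 1  {2,3,4,5,6,7,8} 7
  if 0:a drops first: 8 orders
  if 8:b drops first: 1 orders
heap linearizations: 9

9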